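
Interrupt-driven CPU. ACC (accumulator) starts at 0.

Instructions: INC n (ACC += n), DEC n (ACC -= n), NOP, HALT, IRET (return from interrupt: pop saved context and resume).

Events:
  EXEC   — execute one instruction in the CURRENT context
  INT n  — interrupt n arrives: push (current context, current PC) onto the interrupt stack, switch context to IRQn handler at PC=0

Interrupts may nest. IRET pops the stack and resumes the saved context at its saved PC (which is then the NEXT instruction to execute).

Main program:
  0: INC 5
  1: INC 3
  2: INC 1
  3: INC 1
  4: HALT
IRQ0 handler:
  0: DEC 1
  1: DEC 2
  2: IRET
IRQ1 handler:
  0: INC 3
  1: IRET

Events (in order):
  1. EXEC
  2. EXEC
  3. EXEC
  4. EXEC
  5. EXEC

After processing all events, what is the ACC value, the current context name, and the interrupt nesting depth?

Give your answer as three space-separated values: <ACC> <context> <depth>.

Event 1 (EXEC): [MAIN] PC=0: INC 5 -> ACC=5
Event 2 (EXEC): [MAIN] PC=1: INC 3 -> ACC=8
Event 3 (EXEC): [MAIN] PC=2: INC 1 -> ACC=9
Event 4 (EXEC): [MAIN] PC=3: INC 1 -> ACC=10
Event 5 (EXEC): [MAIN] PC=4: HALT

Answer: 10 MAIN 0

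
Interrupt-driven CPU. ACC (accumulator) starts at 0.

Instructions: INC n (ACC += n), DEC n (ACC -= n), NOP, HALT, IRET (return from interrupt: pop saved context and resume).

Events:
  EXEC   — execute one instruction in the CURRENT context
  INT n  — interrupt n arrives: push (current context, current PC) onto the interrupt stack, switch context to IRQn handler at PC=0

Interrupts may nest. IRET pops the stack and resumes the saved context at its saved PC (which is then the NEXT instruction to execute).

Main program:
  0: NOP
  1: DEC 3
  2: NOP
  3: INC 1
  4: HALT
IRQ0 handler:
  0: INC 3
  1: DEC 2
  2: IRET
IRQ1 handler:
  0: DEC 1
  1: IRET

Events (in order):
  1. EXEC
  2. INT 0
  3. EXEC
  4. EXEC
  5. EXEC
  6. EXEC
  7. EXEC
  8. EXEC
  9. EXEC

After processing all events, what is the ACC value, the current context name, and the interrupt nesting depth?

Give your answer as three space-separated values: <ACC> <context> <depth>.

Answer: -1 MAIN 0

Derivation:
Event 1 (EXEC): [MAIN] PC=0: NOP
Event 2 (INT 0): INT 0 arrives: push (MAIN, PC=1), enter IRQ0 at PC=0 (depth now 1)
Event 3 (EXEC): [IRQ0] PC=0: INC 3 -> ACC=3
Event 4 (EXEC): [IRQ0] PC=1: DEC 2 -> ACC=1
Event 5 (EXEC): [IRQ0] PC=2: IRET -> resume MAIN at PC=1 (depth now 0)
Event 6 (EXEC): [MAIN] PC=1: DEC 3 -> ACC=-2
Event 7 (EXEC): [MAIN] PC=2: NOP
Event 8 (EXEC): [MAIN] PC=3: INC 1 -> ACC=-1
Event 9 (EXEC): [MAIN] PC=4: HALT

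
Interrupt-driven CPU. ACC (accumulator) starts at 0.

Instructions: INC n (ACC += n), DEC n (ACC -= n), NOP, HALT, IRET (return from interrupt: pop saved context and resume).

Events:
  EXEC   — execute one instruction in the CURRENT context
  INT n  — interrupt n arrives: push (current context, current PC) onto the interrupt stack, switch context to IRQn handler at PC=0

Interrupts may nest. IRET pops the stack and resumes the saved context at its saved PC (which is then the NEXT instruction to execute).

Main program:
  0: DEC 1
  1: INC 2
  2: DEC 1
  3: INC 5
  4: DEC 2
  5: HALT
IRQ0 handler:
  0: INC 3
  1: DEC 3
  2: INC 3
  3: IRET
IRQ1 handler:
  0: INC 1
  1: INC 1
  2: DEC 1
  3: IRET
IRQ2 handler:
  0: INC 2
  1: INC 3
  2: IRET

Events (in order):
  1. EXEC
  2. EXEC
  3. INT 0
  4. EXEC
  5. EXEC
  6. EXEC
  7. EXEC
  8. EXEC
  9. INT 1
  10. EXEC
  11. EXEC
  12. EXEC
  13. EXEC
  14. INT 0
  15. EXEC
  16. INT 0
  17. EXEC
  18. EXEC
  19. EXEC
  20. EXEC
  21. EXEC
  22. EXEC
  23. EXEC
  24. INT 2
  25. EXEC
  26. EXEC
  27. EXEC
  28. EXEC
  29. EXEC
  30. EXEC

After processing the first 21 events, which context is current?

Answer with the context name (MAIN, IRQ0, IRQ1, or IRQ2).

Answer: IRQ0

Derivation:
Event 1 (EXEC): [MAIN] PC=0: DEC 1 -> ACC=-1
Event 2 (EXEC): [MAIN] PC=1: INC 2 -> ACC=1
Event 3 (INT 0): INT 0 arrives: push (MAIN, PC=2), enter IRQ0 at PC=0 (depth now 1)
Event 4 (EXEC): [IRQ0] PC=0: INC 3 -> ACC=4
Event 5 (EXEC): [IRQ0] PC=1: DEC 3 -> ACC=1
Event 6 (EXEC): [IRQ0] PC=2: INC 3 -> ACC=4
Event 7 (EXEC): [IRQ0] PC=3: IRET -> resume MAIN at PC=2 (depth now 0)
Event 8 (EXEC): [MAIN] PC=2: DEC 1 -> ACC=3
Event 9 (INT 1): INT 1 arrives: push (MAIN, PC=3), enter IRQ1 at PC=0 (depth now 1)
Event 10 (EXEC): [IRQ1] PC=0: INC 1 -> ACC=4
Event 11 (EXEC): [IRQ1] PC=1: INC 1 -> ACC=5
Event 12 (EXEC): [IRQ1] PC=2: DEC 1 -> ACC=4
Event 13 (EXEC): [IRQ1] PC=3: IRET -> resume MAIN at PC=3 (depth now 0)
Event 14 (INT 0): INT 0 arrives: push (MAIN, PC=3), enter IRQ0 at PC=0 (depth now 1)
Event 15 (EXEC): [IRQ0] PC=0: INC 3 -> ACC=7
Event 16 (INT 0): INT 0 arrives: push (IRQ0, PC=1), enter IRQ0 at PC=0 (depth now 2)
Event 17 (EXEC): [IRQ0] PC=0: INC 3 -> ACC=10
Event 18 (EXEC): [IRQ0] PC=1: DEC 3 -> ACC=7
Event 19 (EXEC): [IRQ0] PC=2: INC 3 -> ACC=10
Event 20 (EXEC): [IRQ0] PC=3: IRET -> resume IRQ0 at PC=1 (depth now 1)
Event 21 (EXEC): [IRQ0] PC=1: DEC 3 -> ACC=7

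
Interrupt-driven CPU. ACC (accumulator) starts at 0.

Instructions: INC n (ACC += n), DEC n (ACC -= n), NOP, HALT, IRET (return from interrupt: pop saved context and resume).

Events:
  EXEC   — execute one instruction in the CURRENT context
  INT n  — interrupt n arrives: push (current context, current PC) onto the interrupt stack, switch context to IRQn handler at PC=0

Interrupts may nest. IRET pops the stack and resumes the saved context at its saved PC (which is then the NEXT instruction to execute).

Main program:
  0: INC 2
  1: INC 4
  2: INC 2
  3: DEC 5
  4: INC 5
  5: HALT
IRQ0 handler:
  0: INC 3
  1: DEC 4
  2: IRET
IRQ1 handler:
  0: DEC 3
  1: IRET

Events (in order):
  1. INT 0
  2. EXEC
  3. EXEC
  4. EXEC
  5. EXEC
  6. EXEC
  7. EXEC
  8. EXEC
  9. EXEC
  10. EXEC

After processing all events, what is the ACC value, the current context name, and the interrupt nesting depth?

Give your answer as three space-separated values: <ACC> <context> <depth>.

Event 1 (INT 0): INT 0 arrives: push (MAIN, PC=0), enter IRQ0 at PC=0 (depth now 1)
Event 2 (EXEC): [IRQ0] PC=0: INC 3 -> ACC=3
Event 3 (EXEC): [IRQ0] PC=1: DEC 4 -> ACC=-1
Event 4 (EXEC): [IRQ0] PC=2: IRET -> resume MAIN at PC=0 (depth now 0)
Event 5 (EXEC): [MAIN] PC=0: INC 2 -> ACC=1
Event 6 (EXEC): [MAIN] PC=1: INC 4 -> ACC=5
Event 7 (EXEC): [MAIN] PC=2: INC 2 -> ACC=7
Event 8 (EXEC): [MAIN] PC=3: DEC 5 -> ACC=2
Event 9 (EXEC): [MAIN] PC=4: INC 5 -> ACC=7
Event 10 (EXEC): [MAIN] PC=5: HALT

Answer: 7 MAIN 0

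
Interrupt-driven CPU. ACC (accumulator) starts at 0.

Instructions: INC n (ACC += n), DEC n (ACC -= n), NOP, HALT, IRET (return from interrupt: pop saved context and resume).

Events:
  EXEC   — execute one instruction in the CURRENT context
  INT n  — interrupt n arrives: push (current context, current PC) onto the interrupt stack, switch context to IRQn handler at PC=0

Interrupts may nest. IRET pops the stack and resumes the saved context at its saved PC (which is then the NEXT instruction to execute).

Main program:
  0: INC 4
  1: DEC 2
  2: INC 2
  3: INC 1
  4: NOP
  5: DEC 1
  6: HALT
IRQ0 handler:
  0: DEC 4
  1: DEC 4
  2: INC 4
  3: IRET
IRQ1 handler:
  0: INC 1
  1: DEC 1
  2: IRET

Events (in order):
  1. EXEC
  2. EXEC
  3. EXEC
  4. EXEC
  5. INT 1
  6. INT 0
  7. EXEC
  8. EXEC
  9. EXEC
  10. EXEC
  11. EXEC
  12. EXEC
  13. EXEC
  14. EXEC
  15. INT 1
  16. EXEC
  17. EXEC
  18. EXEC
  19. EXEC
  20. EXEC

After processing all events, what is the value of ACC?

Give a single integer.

Event 1 (EXEC): [MAIN] PC=0: INC 4 -> ACC=4
Event 2 (EXEC): [MAIN] PC=1: DEC 2 -> ACC=2
Event 3 (EXEC): [MAIN] PC=2: INC 2 -> ACC=4
Event 4 (EXEC): [MAIN] PC=3: INC 1 -> ACC=5
Event 5 (INT 1): INT 1 arrives: push (MAIN, PC=4), enter IRQ1 at PC=0 (depth now 1)
Event 6 (INT 0): INT 0 arrives: push (IRQ1, PC=0), enter IRQ0 at PC=0 (depth now 2)
Event 7 (EXEC): [IRQ0] PC=0: DEC 4 -> ACC=1
Event 8 (EXEC): [IRQ0] PC=1: DEC 4 -> ACC=-3
Event 9 (EXEC): [IRQ0] PC=2: INC 4 -> ACC=1
Event 10 (EXEC): [IRQ0] PC=3: IRET -> resume IRQ1 at PC=0 (depth now 1)
Event 11 (EXEC): [IRQ1] PC=0: INC 1 -> ACC=2
Event 12 (EXEC): [IRQ1] PC=1: DEC 1 -> ACC=1
Event 13 (EXEC): [IRQ1] PC=2: IRET -> resume MAIN at PC=4 (depth now 0)
Event 14 (EXEC): [MAIN] PC=4: NOP
Event 15 (INT 1): INT 1 arrives: push (MAIN, PC=5), enter IRQ1 at PC=0 (depth now 1)
Event 16 (EXEC): [IRQ1] PC=0: INC 1 -> ACC=2
Event 17 (EXEC): [IRQ1] PC=1: DEC 1 -> ACC=1
Event 18 (EXEC): [IRQ1] PC=2: IRET -> resume MAIN at PC=5 (depth now 0)
Event 19 (EXEC): [MAIN] PC=5: DEC 1 -> ACC=0
Event 20 (EXEC): [MAIN] PC=6: HALT

Answer: 0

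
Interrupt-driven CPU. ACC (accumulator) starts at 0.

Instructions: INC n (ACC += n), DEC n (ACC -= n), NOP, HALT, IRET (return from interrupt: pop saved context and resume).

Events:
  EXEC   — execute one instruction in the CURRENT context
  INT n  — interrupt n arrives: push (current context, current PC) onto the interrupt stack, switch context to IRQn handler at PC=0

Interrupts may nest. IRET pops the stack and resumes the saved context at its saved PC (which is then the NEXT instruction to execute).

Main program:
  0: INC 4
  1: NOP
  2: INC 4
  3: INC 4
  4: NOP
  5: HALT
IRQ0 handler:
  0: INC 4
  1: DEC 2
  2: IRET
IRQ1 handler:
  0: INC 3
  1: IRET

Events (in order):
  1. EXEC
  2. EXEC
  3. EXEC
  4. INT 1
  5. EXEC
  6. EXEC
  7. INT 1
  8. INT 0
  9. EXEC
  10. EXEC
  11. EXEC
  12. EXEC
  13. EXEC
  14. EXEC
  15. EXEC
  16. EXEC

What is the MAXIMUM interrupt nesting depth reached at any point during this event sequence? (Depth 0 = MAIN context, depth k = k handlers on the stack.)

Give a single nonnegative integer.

Event 1 (EXEC): [MAIN] PC=0: INC 4 -> ACC=4 [depth=0]
Event 2 (EXEC): [MAIN] PC=1: NOP [depth=0]
Event 3 (EXEC): [MAIN] PC=2: INC 4 -> ACC=8 [depth=0]
Event 4 (INT 1): INT 1 arrives: push (MAIN, PC=3), enter IRQ1 at PC=0 (depth now 1) [depth=1]
Event 5 (EXEC): [IRQ1] PC=0: INC 3 -> ACC=11 [depth=1]
Event 6 (EXEC): [IRQ1] PC=1: IRET -> resume MAIN at PC=3 (depth now 0) [depth=0]
Event 7 (INT 1): INT 1 arrives: push (MAIN, PC=3), enter IRQ1 at PC=0 (depth now 1) [depth=1]
Event 8 (INT 0): INT 0 arrives: push (IRQ1, PC=0), enter IRQ0 at PC=0 (depth now 2) [depth=2]
Event 9 (EXEC): [IRQ0] PC=0: INC 4 -> ACC=15 [depth=2]
Event 10 (EXEC): [IRQ0] PC=1: DEC 2 -> ACC=13 [depth=2]
Event 11 (EXEC): [IRQ0] PC=2: IRET -> resume IRQ1 at PC=0 (depth now 1) [depth=1]
Event 12 (EXEC): [IRQ1] PC=0: INC 3 -> ACC=16 [depth=1]
Event 13 (EXEC): [IRQ1] PC=1: IRET -> resume MAIN at PC=3 (depth now 0) [depth=0]
Event 14 (EXEC): [MAIN] PC=3: INC 4 -> ACC=20 [depth=0]
Event 15 (EXEC): [MAIN] PC=4: NOP [depth=0]
Event 16 (EXEC): [MAIN] PC=5: HALT [depth=0]
Max depth observed: 2

Answer: 2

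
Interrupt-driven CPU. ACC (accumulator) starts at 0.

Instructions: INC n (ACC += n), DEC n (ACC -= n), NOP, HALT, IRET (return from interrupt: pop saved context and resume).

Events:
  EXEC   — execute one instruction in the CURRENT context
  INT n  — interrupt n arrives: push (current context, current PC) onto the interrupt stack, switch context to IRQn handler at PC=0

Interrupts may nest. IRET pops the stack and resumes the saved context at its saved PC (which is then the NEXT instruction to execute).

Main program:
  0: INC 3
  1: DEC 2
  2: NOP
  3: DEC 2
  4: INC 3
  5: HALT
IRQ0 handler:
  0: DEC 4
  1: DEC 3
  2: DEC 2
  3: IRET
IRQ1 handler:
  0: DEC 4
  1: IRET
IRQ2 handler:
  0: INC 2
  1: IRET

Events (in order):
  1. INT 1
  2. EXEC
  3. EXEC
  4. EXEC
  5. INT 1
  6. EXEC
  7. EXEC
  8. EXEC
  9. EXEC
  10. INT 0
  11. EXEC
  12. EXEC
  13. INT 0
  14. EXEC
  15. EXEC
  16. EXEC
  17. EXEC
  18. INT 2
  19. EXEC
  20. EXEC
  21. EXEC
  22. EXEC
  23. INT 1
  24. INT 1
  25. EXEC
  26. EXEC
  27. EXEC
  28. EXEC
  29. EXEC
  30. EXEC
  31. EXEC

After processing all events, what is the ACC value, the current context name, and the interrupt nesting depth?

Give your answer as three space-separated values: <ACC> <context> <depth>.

Event 1 (INT 1): INT 1 arrives: push (MAIN, PC=0), enter IRQ1 at PC=0 (depth now 1)
Event 2 (EXEC): [IRQ1] PC=0: DEC 4 -> ACC=-4
Event 3 (EXEC): [IRQ1] PC=1: IRET -> resume MAIN at PC=0 (depth now 0)
Event 4 (EXEC): [MAIN] PC=0: INC 3 -> ACC=-1
Event 5 (INT 1): INT 1 arrives: push (MAIN, PC=1), enter IRQ1 at PC=0 (depth now 1)
Event 6 (EXEC): [IRQ1] PC=0: DEC 4 -> ACC=-5
Event 7 (EXEC): [IRQ1] PC=1: IRET -> resume MAIN at PC=1 (depth now 0)
Event 8 (EXEC): [MAIN] PC=1: DEC 2 -> ACC=-7
Event 9 (EXEC): [MAIN] PC=2: NOP
Event 10 (INT 0): INT 0 arrives: push (MAIN, PC=3), enter IRQ0 at PC=0 (depth now 1)
Event 11 (EXEC): [IRQ0] PC=0: DEC 4 -> ACC=-11
Event 12 (EXEC): [IRQ0] PC=1: DEC 3 -> ACC=-14
Event 13 (INT 0): INT 0 arrives: push (IRQ0, PC=2), enter IRQ0 at PC=0 (depth now 2)
Event 14 (EXEC): [IRQ0] PC=0: DEC 4 -> ACC=-18
Event 15 (EXEC): [IRQ0] PC=1: DEC 3 -> ACC=-21
Event 16 (EXEC): [IRQ0] PC=2: DEC 2 -> ACC=-23
Event 17 (EXEC): [IRQ0] PC=3: IRET -> resume IRQ0 at PC=2 (depth now 1)
Event 18 (INT 2): INT 2 arrives: push (IRQ0, PC=2), enter IRQ2 at PC=0 (depth now 2)
Event 19 (EXEC): [IRQ2] PC=0: INC 2 -> ACC=-21
Event 20 (EXEC): [IRQ2] PC=1: IRET -> resume IRQ0 at PC=2 (depth now 1)
Event 21 (EXEC): [IRQ0] PC=2: DEC 2 -> ACC=-23
Event 22 (EXEC): [IRQ0] PC=3: IRET -> resume MAIN at PC=3 (depth now 0)
Event 23 (INT 1): INT 1 arrives: push (MAIN, PC=3), enter IRQ1 at PC=0 (depth now 1)
Event 24 (INT 1): INT 1 arrives: push (IRQ1, PC=0), enter IRQ1 at PC=0 (depth now 2)
Event 25 (EXEC): [IRQ1] PC=0: DEC 4 -> ACC=-27
Event 26 (EXEC): [IRQ1] PC=1: IRET -> resume IRQ1 at PC=0 (depth now 1)
Event 27 (EXEC): [IRQ1] PC=0: DEC 4 -> ACC=-31
Event 28 (EXEC): [IRQ1] PC=1: IRET -> resume MAIN at PC=3 (depth now 0)
Event 29 (EXEC): [MAIN] PC=3: DEC 2 -> ACC=-33
Event 30 (EXEC): [MAIN] PC=4: INC 3 -> ACC=-30
Event 31 (EXEC): [MAIN] PC=5: HALT

Answer: -30 MAIN 0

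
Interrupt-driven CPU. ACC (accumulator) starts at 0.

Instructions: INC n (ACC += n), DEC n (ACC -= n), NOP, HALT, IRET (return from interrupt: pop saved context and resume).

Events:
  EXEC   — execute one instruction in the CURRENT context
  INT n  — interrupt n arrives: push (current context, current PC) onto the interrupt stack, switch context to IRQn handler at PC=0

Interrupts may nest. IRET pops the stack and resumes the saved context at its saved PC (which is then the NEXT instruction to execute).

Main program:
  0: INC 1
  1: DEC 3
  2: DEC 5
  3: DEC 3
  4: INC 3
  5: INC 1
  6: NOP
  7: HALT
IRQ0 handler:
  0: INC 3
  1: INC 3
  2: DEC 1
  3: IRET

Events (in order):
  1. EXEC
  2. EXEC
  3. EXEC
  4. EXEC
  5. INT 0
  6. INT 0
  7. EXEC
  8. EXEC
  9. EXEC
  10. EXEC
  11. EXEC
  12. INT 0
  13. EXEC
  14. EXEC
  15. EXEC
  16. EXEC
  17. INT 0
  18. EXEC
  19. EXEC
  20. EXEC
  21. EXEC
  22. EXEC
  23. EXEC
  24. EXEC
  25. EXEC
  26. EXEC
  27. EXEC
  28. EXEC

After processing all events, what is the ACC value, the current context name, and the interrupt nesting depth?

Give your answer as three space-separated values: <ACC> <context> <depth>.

Event 1 (EXEC): [MAIN] PC=0: INC 1 -> ACC=1
Event 2 (EXEC): [MAIN] PC=1: DEC 3 -> ACC=-2
Event 3 (EXEC): [MAIN] PC=2: DEC 5 -> ACC=-7
Event 4 (EXEC): [MAIN] PC=3: DEC 3 -> ACC=-10
Event 5 (INT 0): INT 0 arrives: push (MAIN, PC=4), enter IRQ0 at PC=0 (depth now 1)
Event 6 (INT 0): INT 0 arrives: push (IRQ0, PC=0), enter IRQ0 at PC=0 (depth now 2)
Event 7 (EXEC): [IRQ0] PC=0: INC 3 -> ACC=-7
Event 8 (EXEC): [IRQ0] PC=1: INC 3 -> ACC=-4
Event 9 (EXEC): [IRQ0] PC=2: DEC 1 -> ACC=-5
Event 10 (EXEC): [IRQ0] PC=3: IRET -> resume IRQ0 at PC=0 (depth now 1)
Event 11 (EXEC): [IRQ0] PC=0: INC 3 -> ACC=-2
Event 12 (INT 0): INT 0 arrives: push (IRQ0, PC=1), enter IRQ0 at PC=0 (depth now 2)
Event 13 (EXEC): [IRQ0] PC=0: INC 3 -> ACC=1
Event 14 (EXEC): [IRQ0] PC=1: INC 3 -> ACC=4
Event 15 (EXEC): [IRQ0] PC=2: DEC 1 -> ACC=3
Event 16 (EXEC): [IRQ0] PC=3: IRET -> resume IRQ0 at PC=1 (depth now 1)
Event 17 (INT 0): INT 0 arrives: push (IRQ0, PC=1), enter IRQ0 at PC=0 (depth now 2)
Event 18 (EXEC): [IRQ0] PC=0: INC 3 -> ACC=6
Event 19 (EXEC): [IRQ0] PC=1: INC 3 -> ACC=9
Event 20 (EXEC): [IRQ0] PC=2: DEC 1 -> ACC=8
Event 21 (EXEC): [IRQ0] PC=3: IRET -> resume IRQ0 at PC=1 (depth now 1)
Event 22 (EXEC): [IRQ0] PC=1: INC 3 -> ACC=11
Event 23 (EXEC): [IRQ0] PC=2: DEC 1 -> ACC=10
Event 24 (EXEC): [IRQ0] PC=3: IRET -> resume MAIN at PC=4 (depth now 0)
Event 25 (EXEC): [MAIN] PC=4: INC 3 -> ACC=13
Event 26 (EXEC): [MAIN] PC=5: INC 1 -> ACC=14
Event 27 (EXEC): [MAIN] PC=6: NOP
Event 28 (EXEC): [MAIN] PC=7: HALT

Answer: 14 MAIN 0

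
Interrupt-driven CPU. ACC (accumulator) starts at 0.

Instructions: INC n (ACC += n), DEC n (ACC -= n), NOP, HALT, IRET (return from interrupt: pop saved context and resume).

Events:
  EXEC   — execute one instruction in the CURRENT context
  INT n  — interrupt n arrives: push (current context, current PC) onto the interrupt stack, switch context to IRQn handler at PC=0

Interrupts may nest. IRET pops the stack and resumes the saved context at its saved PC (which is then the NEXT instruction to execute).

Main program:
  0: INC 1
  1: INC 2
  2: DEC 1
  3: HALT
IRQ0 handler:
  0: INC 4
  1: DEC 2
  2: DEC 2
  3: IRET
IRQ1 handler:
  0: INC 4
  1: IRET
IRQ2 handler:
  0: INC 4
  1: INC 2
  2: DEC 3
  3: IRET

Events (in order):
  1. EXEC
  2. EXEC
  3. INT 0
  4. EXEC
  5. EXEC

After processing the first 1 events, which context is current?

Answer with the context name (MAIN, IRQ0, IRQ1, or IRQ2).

Event 1 (EXEC): [MAIN] PC=0: INC 1 -> ACC=1

Answer: MAIN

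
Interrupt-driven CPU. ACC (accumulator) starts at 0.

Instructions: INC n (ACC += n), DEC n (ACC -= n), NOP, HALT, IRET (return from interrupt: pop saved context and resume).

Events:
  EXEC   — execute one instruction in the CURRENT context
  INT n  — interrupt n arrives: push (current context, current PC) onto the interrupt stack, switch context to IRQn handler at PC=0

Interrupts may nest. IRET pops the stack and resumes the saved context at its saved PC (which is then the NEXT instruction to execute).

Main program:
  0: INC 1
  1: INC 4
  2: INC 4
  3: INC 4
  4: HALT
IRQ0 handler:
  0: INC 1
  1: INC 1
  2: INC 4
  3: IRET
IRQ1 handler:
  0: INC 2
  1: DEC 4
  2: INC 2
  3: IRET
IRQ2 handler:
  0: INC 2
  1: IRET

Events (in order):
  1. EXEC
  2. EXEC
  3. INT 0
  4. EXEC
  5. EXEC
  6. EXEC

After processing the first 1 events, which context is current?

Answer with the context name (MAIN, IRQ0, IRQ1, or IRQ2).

Answer: MAIN

Derivation:
Event 1 (EXEC): [MAIN] PC=0: INC 1 -> ACC=1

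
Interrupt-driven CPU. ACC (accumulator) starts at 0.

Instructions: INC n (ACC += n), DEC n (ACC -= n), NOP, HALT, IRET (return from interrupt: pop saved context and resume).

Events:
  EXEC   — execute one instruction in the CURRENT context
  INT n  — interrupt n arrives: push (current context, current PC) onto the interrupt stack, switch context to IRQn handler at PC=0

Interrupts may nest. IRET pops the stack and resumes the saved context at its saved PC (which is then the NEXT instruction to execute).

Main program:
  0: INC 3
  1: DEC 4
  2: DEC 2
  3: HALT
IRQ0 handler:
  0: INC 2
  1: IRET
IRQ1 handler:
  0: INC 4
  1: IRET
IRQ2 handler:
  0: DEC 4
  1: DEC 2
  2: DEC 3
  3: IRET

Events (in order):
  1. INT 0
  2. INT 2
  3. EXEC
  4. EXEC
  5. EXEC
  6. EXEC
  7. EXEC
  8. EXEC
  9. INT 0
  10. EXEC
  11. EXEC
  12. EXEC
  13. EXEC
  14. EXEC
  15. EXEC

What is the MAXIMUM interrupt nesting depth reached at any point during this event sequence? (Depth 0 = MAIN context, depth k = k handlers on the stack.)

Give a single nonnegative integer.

Event 1 (INT 0): INT 0 arrives: push (MAIN, PC=0), enter IRQ0 at PC=0 (depth now 1) [depth=1]
Event 2 (INT 2): INT 2 arrives: push (IRQ0, PC=0), enter IRQ2 at PC=0 (depth now 2) [depth=2]
Event 3 (EXEC): [IRQ2] PC=0: DEC 4 -> ACC=-4 [depth=2]
Event 4 (EXEC): [IRQ2] PC=1: DEC 2 -> ACC=-6 [depth=2]
Event 5 (EXEC): [IRQ2] PC=2: DEC 3 -> ACC=-9 [depth=2]
Event 6 (EXEC): [IRQ2] PC=3: IRET -> resume IRQ0 at PC=0 (depth now 1) [depth=1]
Event 7 (EXEC): [IRQ0] PC=0: INC 2 -> ACC=-7 [depth=1]
Event 8 (EXEC): [IRQ0] PC=1: IRET -> resume MAIN at PC=0 (depth now 0) [depth=0]
Event 9 (INT 0): INT 0 arrives: push (MAIN, PC=0), enter IRQ0 at PC=0 (depth now 1) [depth=1]
Event 10 (EXEC): [IRQ0] PC=0: INC 2 -> ACC=-5 [depth=1]
Event 11 (EXEC): [IRQ0] PC=1: IRET -> resume MAIN at PC=0 (depth now 0) [depth=0]
Event 12 (EXEC): [MAIN] PC=0: INC 3 -> ACC=-2 [depth=0]
Event 13 (EXEC): [MAIN] PC=1: DEC 4 -> ACC=-6 [depth=0]
Event 14 (EXEC): [MAIN] PC=2: DEC 2 -> ACC=-8 [depth=0]
Event 15 (EXEC): [MAIN] PC=3: HALT [depth=0]
Max depth observed: 2

Answer: 2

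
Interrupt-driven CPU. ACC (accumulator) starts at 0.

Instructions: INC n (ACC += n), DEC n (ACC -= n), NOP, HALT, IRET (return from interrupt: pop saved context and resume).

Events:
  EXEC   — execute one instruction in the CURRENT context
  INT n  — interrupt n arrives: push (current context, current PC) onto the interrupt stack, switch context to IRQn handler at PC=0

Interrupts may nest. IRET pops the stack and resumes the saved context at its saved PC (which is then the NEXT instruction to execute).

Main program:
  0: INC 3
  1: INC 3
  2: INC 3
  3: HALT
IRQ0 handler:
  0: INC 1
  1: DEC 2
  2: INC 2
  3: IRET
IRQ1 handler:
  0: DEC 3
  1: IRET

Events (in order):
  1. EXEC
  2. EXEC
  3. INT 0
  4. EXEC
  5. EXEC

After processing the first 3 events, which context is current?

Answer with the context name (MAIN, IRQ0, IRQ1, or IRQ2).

Event 1 (EXEC): [MAIN] PC=0: INC 3 -> ACC=3
Event 2 (EXEC): [MAIN] PC=1: INC 3 -> ACC=6
Event 3 (INT 0): INT 0 arrives: push (MAIN, PC=2), enter IRQ0 at PC=0 (depth now 1)

Answer: IRQ0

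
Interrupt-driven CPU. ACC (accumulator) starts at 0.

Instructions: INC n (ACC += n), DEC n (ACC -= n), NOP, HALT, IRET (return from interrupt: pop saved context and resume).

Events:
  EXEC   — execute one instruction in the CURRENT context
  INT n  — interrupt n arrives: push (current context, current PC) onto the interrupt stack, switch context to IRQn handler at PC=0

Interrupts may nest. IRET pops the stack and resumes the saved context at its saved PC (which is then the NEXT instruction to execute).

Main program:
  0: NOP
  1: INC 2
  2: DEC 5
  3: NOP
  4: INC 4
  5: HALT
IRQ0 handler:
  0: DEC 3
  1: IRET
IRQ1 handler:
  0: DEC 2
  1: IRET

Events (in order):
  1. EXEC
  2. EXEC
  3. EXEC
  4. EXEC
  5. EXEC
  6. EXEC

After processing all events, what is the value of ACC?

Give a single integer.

Answer: 1

Derivation:
Event 1 (EXEC): [MAIN] PC=0: NOP
Event 2 (EXEC): [MAIN] PC=1: INC 2 -> ACC=2
Event 3 (EXEC): [MAIN] PC=2: DEC 5 -> ACC=-3
Event 4 (EXEC): [MAIN] PC=3: NOP
Event 5 (EXEC): [MAIN] PC=4: INC 4 -> ACC=1
Event 6 (EXEC): [MAIN] PC=5: HALT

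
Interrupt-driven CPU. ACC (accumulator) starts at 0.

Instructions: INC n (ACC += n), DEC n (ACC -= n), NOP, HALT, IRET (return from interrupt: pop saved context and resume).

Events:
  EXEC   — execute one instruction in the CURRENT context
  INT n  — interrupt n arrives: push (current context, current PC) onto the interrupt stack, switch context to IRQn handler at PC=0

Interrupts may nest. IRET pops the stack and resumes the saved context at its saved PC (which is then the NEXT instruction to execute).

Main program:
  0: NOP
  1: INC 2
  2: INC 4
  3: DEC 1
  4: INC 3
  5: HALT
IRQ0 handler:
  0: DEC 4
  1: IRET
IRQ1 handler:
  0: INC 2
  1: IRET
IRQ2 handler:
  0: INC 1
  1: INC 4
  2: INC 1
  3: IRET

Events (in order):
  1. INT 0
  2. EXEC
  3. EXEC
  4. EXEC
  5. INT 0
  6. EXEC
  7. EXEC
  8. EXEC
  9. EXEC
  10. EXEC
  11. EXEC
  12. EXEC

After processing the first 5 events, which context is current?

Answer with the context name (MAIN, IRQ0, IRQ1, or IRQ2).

Event 1 (INT 0): INT 0 arrives: push (MAIN, PC=0), enter IRQ0 at PC=0 (depth now 1)
Event 2 (EXEC): [IRQ0] PC=0: DEC 4 -> ACC=-4
Event 3 (EXEC): [IRQ0] PC=1: IRET -> resume MAIN at PC=0 (depth now 0)
Event 4 (EXEC): [MAIN] PC=0: NOP
Event 5 (INT 0): INT 0 arrives: push (MAIN, PC=1), enter IRQ0 at PC=0 (depth now 1)

Answer: IRQ0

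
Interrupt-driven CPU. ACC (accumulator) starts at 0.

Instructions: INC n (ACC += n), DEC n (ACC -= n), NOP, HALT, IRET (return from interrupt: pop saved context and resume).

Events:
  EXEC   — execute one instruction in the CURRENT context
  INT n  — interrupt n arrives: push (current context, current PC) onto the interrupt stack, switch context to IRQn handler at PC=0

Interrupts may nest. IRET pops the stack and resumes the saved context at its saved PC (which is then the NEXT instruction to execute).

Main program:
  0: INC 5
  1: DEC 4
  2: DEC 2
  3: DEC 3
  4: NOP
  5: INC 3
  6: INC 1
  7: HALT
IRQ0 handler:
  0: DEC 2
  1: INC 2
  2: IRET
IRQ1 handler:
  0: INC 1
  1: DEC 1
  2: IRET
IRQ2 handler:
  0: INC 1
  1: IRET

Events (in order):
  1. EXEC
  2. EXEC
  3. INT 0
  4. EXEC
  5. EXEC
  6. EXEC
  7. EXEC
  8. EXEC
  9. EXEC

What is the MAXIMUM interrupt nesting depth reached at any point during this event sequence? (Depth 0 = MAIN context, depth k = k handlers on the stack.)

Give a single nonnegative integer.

Event 1 (EXEC): [MAIN] PC=0: INC 5 -> ACC=5 [depth=0]
Event 2 (EXEC): [MAIN] PC=1: DEC 4 -> ACC=1 [depth=0]
Event 3 (INT 0): INT 0 arrives: push (MAIN, PC=2), enter IRQ0 at PC=0 (depth now 1) [depth=1]
Event 4 (EXEC): [IRQ0] PC=0: DEC 2 -> ACC=-1 [depth=1]
Event 5 (EXEC): [IRQ0] PC=1: INC 2 -> ACC=1 [depth=1]
Event 6 (EXEC): [IRQ0] PC=2: IRET -> resume MAIN at PC=2 (depth now 0) [depth=0]
Event 7 (EXEC): [MAIN] PC=2: DEC 2 -> ACC=-1 [depth=0]
Event 8 (EXEC): [MAIN] PC=3: DEC 3 -> ACC=-4 [depth=0]
Event 9 (EXEC): [MAIN] PC=4: NOP [depth=0]
Max depth observed: 1

Answer: 1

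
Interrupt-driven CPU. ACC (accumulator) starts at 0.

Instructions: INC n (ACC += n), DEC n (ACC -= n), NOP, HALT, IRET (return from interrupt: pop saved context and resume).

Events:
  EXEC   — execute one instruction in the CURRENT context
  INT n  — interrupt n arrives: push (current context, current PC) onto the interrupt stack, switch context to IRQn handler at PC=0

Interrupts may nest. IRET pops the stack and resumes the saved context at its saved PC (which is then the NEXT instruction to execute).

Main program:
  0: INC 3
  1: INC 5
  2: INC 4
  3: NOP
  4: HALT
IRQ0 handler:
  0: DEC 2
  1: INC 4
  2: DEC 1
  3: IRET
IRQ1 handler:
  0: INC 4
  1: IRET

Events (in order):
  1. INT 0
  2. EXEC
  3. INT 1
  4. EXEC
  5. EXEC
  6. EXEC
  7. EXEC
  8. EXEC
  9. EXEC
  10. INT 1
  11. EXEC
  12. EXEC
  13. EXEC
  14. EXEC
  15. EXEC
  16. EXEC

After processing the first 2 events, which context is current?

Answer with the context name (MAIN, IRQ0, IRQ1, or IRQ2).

Event 1 (INT 0): INT 0 arrives: push (MAIN, PC=0), enter IRQ0 at PC=0 (depth now 1)
Event 2 (EXEC): [IRQ0] PC=0: DEC 2 -> ACC=-2

Answer: IRQ0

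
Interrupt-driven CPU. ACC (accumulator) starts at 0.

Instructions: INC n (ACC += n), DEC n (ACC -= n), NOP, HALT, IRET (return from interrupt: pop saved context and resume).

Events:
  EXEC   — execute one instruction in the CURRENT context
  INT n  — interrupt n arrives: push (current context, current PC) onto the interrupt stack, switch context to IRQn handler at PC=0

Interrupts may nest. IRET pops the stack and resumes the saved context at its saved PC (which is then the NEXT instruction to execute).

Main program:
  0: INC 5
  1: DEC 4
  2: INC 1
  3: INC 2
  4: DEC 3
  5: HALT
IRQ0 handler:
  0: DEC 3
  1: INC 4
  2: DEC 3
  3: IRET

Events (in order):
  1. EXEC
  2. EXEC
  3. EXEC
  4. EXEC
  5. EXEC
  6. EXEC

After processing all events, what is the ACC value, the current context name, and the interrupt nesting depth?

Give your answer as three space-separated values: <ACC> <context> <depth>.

Event 1 (EXEC): [MAIN] PC=0: INC 5 -> ACC=5
Event 2 (EXEC): [MAIN] PC=1: DEC 4 -> ACC=1
Event 3 (EXEC): [MAIN] PC=2: INC 1 -> ACC=2
Event 4 (EXEC): [MAIN] PC=3: INC 2 -> ACC=4
Event 5 (EXEC): [MAIN] PC=4: DEC 3 -> ACC=1
Event 6 (EXEC): [MAIN] PC=5: HALT

Answer: 1 MAIN 0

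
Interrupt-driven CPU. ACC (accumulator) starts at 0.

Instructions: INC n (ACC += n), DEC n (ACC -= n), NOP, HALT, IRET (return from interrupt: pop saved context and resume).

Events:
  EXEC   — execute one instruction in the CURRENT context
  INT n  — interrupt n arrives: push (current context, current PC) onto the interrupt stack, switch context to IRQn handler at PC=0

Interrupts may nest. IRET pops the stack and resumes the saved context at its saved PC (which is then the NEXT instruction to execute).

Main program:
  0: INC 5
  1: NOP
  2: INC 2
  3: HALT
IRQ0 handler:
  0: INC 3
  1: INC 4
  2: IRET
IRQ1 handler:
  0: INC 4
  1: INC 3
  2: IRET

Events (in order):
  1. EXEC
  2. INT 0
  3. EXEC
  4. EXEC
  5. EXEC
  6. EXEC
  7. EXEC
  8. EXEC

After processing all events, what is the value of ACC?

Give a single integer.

Event 1 (EXEC): [MAIN] PC=0: INC 5 -> ACC=5
Event 2 (INT 0): INT 0 arrives: push (MAIN, PC=1), enter IRQ0 at PC=0 (depth now 1)
Event 3 (EXEC): [IRQ0] PC=0: INC 3 -> ACC=8
Event 4 (EXEC): [IRQ0] PC=1: INC 4 -> ACC=12
Event 5 (EXEC): [IRQ0] PC=2: IRET -> resume MAIN at PC=1 (depth now 0)
Event 6 (EXEC): [MAIN] PC=1: NOP
Event 7 (EXEC): [MAIN] PC=2: INC 2 -> ACC=14
Event 8 (EXEC): [MAIN] PC=3: HALT

Answer: 14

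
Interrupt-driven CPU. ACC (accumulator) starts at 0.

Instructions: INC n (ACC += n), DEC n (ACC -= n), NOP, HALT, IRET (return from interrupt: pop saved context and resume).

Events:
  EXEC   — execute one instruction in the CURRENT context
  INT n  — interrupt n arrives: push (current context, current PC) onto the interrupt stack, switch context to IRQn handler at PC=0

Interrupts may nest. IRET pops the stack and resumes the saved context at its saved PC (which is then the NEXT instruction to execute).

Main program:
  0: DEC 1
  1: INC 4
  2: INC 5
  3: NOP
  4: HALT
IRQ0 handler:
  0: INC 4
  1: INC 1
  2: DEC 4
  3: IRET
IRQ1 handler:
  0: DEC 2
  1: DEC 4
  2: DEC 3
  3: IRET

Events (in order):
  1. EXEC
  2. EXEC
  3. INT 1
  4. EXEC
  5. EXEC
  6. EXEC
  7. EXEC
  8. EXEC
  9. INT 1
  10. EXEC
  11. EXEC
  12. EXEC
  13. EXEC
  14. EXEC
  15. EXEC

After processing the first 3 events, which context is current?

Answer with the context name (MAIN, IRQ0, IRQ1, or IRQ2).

Answer: IRQ1

Derivation:
Event 1 (EXEC): [MAIN] PC=0: DEC 1 -> ACC=-1
Event 2 (EXEC): [MAIN] PC=1: INC 4 -> ACC=3
Event 3 (INT 1): INT 1 arrives: push (MAIN, PC=2), enter IRQ1 at PC=0 (depth now 1)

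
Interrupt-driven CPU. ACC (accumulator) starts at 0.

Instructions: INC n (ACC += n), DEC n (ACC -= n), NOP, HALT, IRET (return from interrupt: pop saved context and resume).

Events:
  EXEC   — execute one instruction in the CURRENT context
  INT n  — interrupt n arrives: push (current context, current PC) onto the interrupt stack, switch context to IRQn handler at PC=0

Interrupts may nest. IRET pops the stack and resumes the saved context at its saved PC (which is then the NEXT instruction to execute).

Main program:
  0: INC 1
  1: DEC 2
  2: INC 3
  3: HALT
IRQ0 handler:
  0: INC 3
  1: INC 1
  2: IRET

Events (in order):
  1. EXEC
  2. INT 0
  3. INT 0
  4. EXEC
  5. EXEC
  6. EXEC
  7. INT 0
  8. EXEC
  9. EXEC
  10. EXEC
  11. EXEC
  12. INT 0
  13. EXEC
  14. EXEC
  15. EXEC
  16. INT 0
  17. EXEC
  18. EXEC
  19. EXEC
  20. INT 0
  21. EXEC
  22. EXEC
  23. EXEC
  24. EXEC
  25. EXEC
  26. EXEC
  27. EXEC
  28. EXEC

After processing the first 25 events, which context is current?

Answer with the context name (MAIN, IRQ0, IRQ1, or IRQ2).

Event 1 (EXEC): [MAIN] PC=0: INC 1 -> ACC=1
Event 2 (INT 0): INT 0 arrives: push (MAIN, PC=1), enter IRQ0 at PC=0 (depth now 1)
Event 3 (INT 0): INT 0 arrives: push (IRQ0, PC=0), enter IRQ0 at PC=0 (depth now 2)
Event 4 (EXEC): [IRQ0] PC=0: INC 3 -> ACC=4
Event 5 (EXEC): [IRQ0] PC=1: INC 1 -> ACC=5
Event 6 (EXEC): [IRQ0] PC=2: IRET -> resume IRQ0 at PC=0 (depth now 1)
Event 7 (INT 0): INT 0 arrives: push (IRQ0, PC=0), enter IRQ0 at PC=0 (depth now 2)
Event 8 (EXEC): [IRQ0] PC=0: INC 3 -> ACC=8
Event 9 (EXEC): [IRQ0] PC=1: INC 1 -> ACC=9
Event 10 (EXEC): [IRQ0] PC=2: IRET -> resume IRQ0 at PC=0 (depth now 1)
Event 11 (EXEC): [IRQ0] PC=0: INC 3 -> ACC=12
Event 12 (INT 0): INT 0 arrives: push (IRQ0, PC=1), enter IRQ0 at PC=0 (depth now 2)
Event 13 (EXEC): [IRQ0] PC=0: INC 3 -> ACC=15
Event 14 (EXEC): [IRQ0] PC=1: INC 1 -> ACC=16
Event 15 (EXEC): [IRQ0] PC=2: IRET -> resume IRQ0 at PC=1 (depth now 1)
Event 16 (INT 0): INT 0 arrives: push (IRQ0, PC=1), enter IRQ0 at PC=0 (depth now 2)
Event 17 (EXEC): [IRQ0] PC=0: INC 3 -> ACC=19
Event 18 (EXEC): [IRQ0] PC=1: INC 1 -> ACC=20
Event 19 (EXEC): [IRQ0] PC=2: IRET -> resume IRQ0 at PC=1 (depth now 1)
Event 20 (INT 0): INT 0 arrives: push (IRQ0, PC=1), enter IRQ0 at PC=0 (depth now 2)
Event 21 (EXEC): [IRQ0] PC=0: INC 3 -> ACC=23
Event 22 (EXEC): [IRQ0] PC=1: INC 1 -> ACC=24
Event 23 (EXEC): [IRQ0] PC=2: IRET -> resume IRQ0 at PC=1 (depth now 1)
Event 24 (EXEC): [IRQ0] PC=1: INC 1 -> ACC=25
Event 25 (EXEC): [IRQ0] PC=2: IRET -> resume MAIN at PC=1 (depth now 0)

Answer: MAIN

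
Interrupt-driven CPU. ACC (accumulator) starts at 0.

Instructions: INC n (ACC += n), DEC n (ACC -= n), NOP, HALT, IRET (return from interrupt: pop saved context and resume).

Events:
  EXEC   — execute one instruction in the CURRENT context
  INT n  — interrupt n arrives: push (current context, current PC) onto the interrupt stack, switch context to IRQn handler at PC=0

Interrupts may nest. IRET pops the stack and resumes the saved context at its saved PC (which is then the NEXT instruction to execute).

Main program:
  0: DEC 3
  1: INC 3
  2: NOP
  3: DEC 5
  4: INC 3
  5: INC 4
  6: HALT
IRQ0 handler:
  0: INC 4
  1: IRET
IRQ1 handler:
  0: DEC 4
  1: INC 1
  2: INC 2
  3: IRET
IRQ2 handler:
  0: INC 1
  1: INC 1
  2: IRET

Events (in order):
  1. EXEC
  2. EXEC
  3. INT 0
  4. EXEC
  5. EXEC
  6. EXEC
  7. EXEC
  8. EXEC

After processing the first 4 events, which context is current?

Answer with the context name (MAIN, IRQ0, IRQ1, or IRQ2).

Answer: IRQ0

Derivation:
Event 1 (EXEC): [MAIN] PC=0: DEC 3 -> ACC=-3
Event 2 (EXEC): [MAIN] PC=1: INC 3 -> ACC=0
Event 3 (INT 0): INT 0 arrives: push (MAIN, PC=2), enter IRQ0 at PC=0 (depth now 1)
Event 4 (EXEC): [IRQ0] PC=0: INC 4 -> ACC=4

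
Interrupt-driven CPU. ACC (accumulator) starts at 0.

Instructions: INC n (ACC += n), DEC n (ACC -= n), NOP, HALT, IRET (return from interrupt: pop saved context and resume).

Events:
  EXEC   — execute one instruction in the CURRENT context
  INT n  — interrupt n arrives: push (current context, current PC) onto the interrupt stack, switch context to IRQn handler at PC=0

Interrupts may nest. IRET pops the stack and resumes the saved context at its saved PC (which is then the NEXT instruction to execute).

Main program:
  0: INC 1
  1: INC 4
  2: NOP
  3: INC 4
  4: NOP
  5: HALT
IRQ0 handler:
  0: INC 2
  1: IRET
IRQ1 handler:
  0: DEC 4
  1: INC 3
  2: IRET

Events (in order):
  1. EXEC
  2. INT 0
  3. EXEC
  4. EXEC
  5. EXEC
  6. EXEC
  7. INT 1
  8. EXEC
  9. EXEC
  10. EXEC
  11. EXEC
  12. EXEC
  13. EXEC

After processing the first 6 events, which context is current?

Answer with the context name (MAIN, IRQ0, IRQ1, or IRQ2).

Answer: MAIN

Derivation:
Event 1 (EXEC): [MAIN] PC=0: INC 1 -> ACC=1
Event 2 (INT 0): INT 0 arrives: push (MAIN, PC=1), enter IRQ0 at PC=0 (depth now 1)
Event 3 (EXEC): [IRQ0] PC=0: INC 2 -> ACC=3
Event 4 (EXEC): [IRQ0] PC=1: IRET -> resume MAIN at PC=1 (depth now 0)
Event 5 (EXEC): [MAIN] PC=1: INC 4 -> ACC=7
Event 6 (EXEC): [MAIN] PC=2: NOP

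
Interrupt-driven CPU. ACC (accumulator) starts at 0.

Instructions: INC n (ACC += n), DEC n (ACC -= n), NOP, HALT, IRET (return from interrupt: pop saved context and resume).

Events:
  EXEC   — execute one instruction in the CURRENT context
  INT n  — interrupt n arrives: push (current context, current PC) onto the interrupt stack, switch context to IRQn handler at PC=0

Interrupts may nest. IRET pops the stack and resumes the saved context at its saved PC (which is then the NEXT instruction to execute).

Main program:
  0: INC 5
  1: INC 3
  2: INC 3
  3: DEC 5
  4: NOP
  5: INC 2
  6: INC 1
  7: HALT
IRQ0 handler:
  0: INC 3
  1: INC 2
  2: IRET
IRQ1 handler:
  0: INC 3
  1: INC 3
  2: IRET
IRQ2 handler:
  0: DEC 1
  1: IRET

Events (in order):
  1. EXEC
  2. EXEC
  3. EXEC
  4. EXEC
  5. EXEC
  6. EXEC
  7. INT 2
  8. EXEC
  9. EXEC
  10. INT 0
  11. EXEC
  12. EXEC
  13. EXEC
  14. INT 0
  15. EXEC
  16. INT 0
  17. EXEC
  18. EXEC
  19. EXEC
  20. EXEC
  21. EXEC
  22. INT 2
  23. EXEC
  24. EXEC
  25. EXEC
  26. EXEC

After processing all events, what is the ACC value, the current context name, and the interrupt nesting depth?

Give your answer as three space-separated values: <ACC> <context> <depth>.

Event 1 (EXEC): [MAIN] PC=0: INC 5 -> ACC=5
Event 2 (EXEC): [MAIN] PC=1: INC 3 -> ACC=8
Event 3 (EXEC): [MAIN] PC=2: INC 3 -> ACC=11
Event 4 (EXEC): [MAIN] PC=3: DEC 5 -> ACC=6
Event 5 (EXEC): [MAIN] PC=4: NOP
Event 6 (EXEC): [MAIN] PC=5: INC 2 -> ACC=8
Event 7 (INT 2): INT 2 arrives: push (MAIN, PC=6), enter IRQ2 at PC=0 (depth now 1)
Event 8 (EXEC): [IRQ2] PC=0: DEC 1 -> ACC=7
Event 9 (EXEC): [IRQ2] PC=1: IRET -> resume MAIN at PC=6 (depth now 0)
Event 10 (INT 0): INT 0 arrives: push (MAIN, PC=6), enter IRQ0 at PC=0 (depth now 1)
Event 11 (EXEC): [IRQ0] PC=0: INC 3 -> ACC=10
Event 12 (EXEC): [IRQ0] PC=1: INC 2 -> ACC=12
Event 13 (EXEC): [IRQ0] PC=2: IRET -> resume MAIN at PC=6 (depth now 0)
Event 14 (INT 0): INT 0 arrives: push (MAIN, PC=6), enter IRQ0 at PC=0 (depth now 1)
Event 15 (EXEC): [IRQ0] PC=0: INC 3 -> ACC=15
Event 16 (INT 0): INT 0 arrives: push (IRQ0, PC=1), enter IRQ0 at PC=0 (depth now 2)
Event 17 (EXEC): [IRQ0] PC=0: INC 3 -> ACC=18
Event 18 (EXEC): [IRQ0] PC=1: INC 2 -> ACC=20
Event 19 (EXEC): [IRQ0] PC=2: IRET -> resume IRQ0 at PC=1 (depth now 1)
Event 20 (EXEC): [IRQ0] PC=1: INC 2 -> ACC=22
Event 21 (EXEC): [IRQ0] PC=2: IRET -> resume MAIN at PC=6 (depth now 0)
Event 22 (INT 2): INT 2 arrives: push (MAIN, PC=6), enter IRQ2 at PC=0 (depth now 1)
Event 23 (EXEC): [IRQ2] PC=0: DEC 1 -> ACC=21
Event 24 (EXEC): [IRQ2] PC=1: IRET -> resume MAIN at PC=6 (depth now 0)
Event 25 (EXEC): [MAIN] PC=6: INC 1 -> ACC=22
Event 26 (EXEC): [MAIN] PC=7: HALT

Answer: 22 MAIN 0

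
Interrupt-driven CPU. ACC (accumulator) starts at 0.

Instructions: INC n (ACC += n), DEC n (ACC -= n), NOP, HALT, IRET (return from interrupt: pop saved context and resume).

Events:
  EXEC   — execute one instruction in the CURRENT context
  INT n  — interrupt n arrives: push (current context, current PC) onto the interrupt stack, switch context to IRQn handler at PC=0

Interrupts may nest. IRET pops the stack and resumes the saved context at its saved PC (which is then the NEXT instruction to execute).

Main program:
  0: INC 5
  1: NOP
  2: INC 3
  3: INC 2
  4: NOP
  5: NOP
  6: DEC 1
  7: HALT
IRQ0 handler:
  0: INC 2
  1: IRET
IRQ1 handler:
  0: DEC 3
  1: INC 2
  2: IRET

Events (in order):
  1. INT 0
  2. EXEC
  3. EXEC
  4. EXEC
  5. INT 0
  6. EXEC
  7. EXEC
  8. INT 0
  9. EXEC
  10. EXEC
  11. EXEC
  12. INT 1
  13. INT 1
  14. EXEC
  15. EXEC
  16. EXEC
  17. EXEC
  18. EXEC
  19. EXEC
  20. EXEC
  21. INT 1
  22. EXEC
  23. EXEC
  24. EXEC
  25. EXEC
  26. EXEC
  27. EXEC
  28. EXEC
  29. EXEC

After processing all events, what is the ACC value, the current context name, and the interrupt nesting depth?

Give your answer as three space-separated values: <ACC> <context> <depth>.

Event 1 (INT 0): INT 0 arrives: push (MAIN, PC=0), enter IRQ0 at PC=0 (depth now 1)
Event 2 (EXEC): [IRQ0] PC=0: INC 2 -> ACC=2
Event 3 (EXEC): [IRQ0] PC=1: IRET -> resume MAIN at PC=0 (depth now 0)
Event 4 (EXEC): [MAIN] PC=0: INC 5 -> ACC=7
Event 5 (INT 0): INT 0 arrives: push (MAIN, PC=1), enter IRQ0 at PC=0 (depth now 1)
Event 6 (EXEC): [IRQ0] PC=0: INC 2 -> ACC=9
Event 7 (EXEC): [IRQ0] PC=1: IRET -> resume MAIN at PC=1 (depth now 0)
Event 8 (INT 0): INT 0 arrives: push (MAIN, PC=1), enter IRQ0 at PC=0 (depth now 1)
Event 9 (EXEC): [IRQ0] PC=0: INC 2 -> ACC=11
Event 10 (EXEC): [IRQ0] PC=1: IRET -> resume MAIN at PC=1 (depth now 0)
Event 11 (EXEC): [MAIN] PC=1: NOP
Event 12 (INT 1): INT 1 arrives: push (MAIN, PC=2), enter IRQ1 at PC=0 (depth now 1)
Event 13 (INT 1): INT 1 arrives: push (IRQ1, PC=0), enter IRQ1 at PC=0 (depth now 2)
Event 14 (EXEC): [IRQ1] PC=0: DEC 3 -> ACC=8
Event 15 (EXEC): [IRQ1] PC=1: INC 2 -> ACC=10
Event 16 (EXEC): [IRQ1] PC=2: IRET -> resume IRQ1 at PC=0 (depth now 1)
Event 17 (EXEC): [IRQ1] PC=0: DEC 3 -> ACC=7
Event 18 (EXEC): [IRQ1] PC=1: INC 2 -> ACC=9
Event 19 (EXEC): [IRQ1] PC=2: IRET -> resume MAIN at PC=2 (depth now 0)
Event 20 (EXEC): [MAIN] PC=2: INC 3 -> ACC=12
Event 21 (INT 1): INT 1 arrives: push (MAIN, PC=3), enter IRQ1 at PC=0 (depth now 1)
Event 22 (EXEC): [IRQ1] PC=0: DEC 3 -> ACC=9
Event 23 (EXEC): [IRQ1] PC=1: INC 2 -> ACC=11
Event 24 (EXEC): [IRQ1] PC=2: IRET -> resume MAIN at PC=3 (depth now 0)
Event 25 (EXEC): [MAIN] PC=3: INC 2 -> ACC=13
Event 26 (EXEC): [MAIN] PC=4: NOP
Event 27 (EXEC): [MAIN] PC=5: NOP
Event 28 (EXEC): [MAIN] PC=6: DEC 1 -> ACC=12
Event 29 (EXEC): [MAIN] PC=7: HALT

Answer: 12 MAIN 0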